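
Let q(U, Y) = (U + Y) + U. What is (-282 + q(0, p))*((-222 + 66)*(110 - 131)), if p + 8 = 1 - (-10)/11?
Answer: -10381644/11 ≈ -9.4379e+5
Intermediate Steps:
p = -67/11 (p = -8 + (1 - (-10)/11) = -8 + (1 - 1*(-10/11)) = -8 + (1 + 10/11) = -8 + 21/11 = -67/11 ≈ -6.0909)
q(U, Y) = Y + 2*U
(-282 + q(0, p))*((-222 + 66)*(110 - 131)) = (-282 + (-67/11 + 2*0))*((-222 + 66)*(110 - 131)) = (-282 + (-67/11 + 0))*(-156*(-21)) = (-282 - 67/11)*3276 = -3169/11*3276 = -10381644/11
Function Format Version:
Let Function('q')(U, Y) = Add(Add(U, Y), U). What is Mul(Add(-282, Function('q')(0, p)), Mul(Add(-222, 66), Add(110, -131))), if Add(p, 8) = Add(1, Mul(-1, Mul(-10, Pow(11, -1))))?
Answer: Rational(-10381644, 11) ≈ -9.4379e+5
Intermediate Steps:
p = Rational(-67, 11) (p = Add(-8, Add(1, Mul(-1, Mul(-10, Pow(11, -1))))) = Add(-8, Add(1, Mul(-1, Mul(-10, Rational(1, 11))))) = Add(-8, Add(1, Mul(-1, Rational(-10, 11)))) = Add(-8, Add(1, Rational(10, 11))) = Add(-8, Rational(21, 11)) = Rational(-67, 11) ≈ -6.0909)
Function('q')(U, Y) = Add(Y, Mul(2, U))
Mul(Add(-282, Function('q')(0, p)), Mul(Add(-222, 66), Add(110, -131))) = Mul(Add(-282, Add(Rational(-67, 11), Mul(2, 0))), Mul(Add(-222, 66), Add(110, -131))) = Mul(Add(-282, Add(Rational(-67, 11), 0)), Mul(-156, -21)) = Mul(Add(-282, Rational(-67, 11)), 3276) = Mul(Rational(-3169, 11), 3276) = Rational(-10381644, 11)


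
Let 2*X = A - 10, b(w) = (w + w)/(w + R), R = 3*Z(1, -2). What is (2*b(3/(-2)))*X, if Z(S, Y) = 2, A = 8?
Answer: 4/3 ≈ 1.3333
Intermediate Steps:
R = 6 (R = 3*2 = 6)
b(w) = 2*w/(6 + w) (b(w) = (w + w)/(w + 6) = (2*w)/(6 + w) = 2*w/(6 + w))
X = -1 (X = (8 - 10)/2 = (½)*(-2) = -1)
(2*b(3/(-2)))*X = (2*(2*(3/(-2))/(6 + 3/(-2))))*(-1) = (2*(2*(3*(-½))/(6 + 3*(-½))))*(-1) = (2*(2*(-3/2)/(6 - 3/2)))*(-1) = (2*(2*(-3/2)/(9/2)))*(-1) = (2*(2*(-3/2)*(2/9)))*(-1) = (2*(-⅔))*(-1) = -4/3*(-1) = 4/3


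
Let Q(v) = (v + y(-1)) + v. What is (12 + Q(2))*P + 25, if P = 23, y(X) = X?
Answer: 370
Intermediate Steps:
Q(v) = -1 + 2*v (Q(v) = (v - 1) + v = (-1 + v) + v = -1 + 2*v)
(12 + Q(2))*P + 25 = (12 + (-1 + 2*2))*23 + 25 = (12 + (-1 + 4))*23 + 25 = (12 + 3)*23 + 25 = 15*23 + 25 = 345 + 25 = 370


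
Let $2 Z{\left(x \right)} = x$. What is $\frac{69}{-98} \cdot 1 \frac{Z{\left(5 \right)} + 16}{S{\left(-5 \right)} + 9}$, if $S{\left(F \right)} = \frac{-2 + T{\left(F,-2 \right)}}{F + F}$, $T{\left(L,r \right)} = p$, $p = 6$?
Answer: $- \frac{12765}{8428} \approx -1.5146$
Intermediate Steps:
$T{\left(L,r \right)} = 6$
$S{\left(F \right)} = \frac{2}{F}$ ($S{\left(F \right)} = \frac{-2 + 6}{F + F} = \frac{4}{2 F} = 4 \frac{1}{2 F} = \frac{2}{F}$)
$Z{\left(x \right)} = \frac{x}{2}$
$\frac{69}{-98} \cdot 1 \frac{Z{\left(5 \right)} + 16}{S{\left(-5 \right)} + 9} = \frac{69}{-98} \cdot 1 \frac{\frac{1}{2} \cdot 5 + 16}{\frac{2}{-5} + 9} = 69 \left(- \frac{1}{98}\right) 1 \frac{\frac{5}{2} + 16}{2 \left(- \frac{1}{5}\right) + 9} = - \frac{69 \cdot 1 \frac{37}{2 \left(- \frac{2}{5} + 9\right)}}{98} = - \frac{69 \cdot 1 \frac{37}{2 \cdot \frac{43}{5}}}{98} = - \frac{69 \cdot 1 \cdot \frac{37}{2} \cdot \frac{5}{43}}{98} = - \frac{69 \cdot 1 \cdot \frac{185}{86}}{98} = \left(- \frac{69}{98}\right) \frac{185}{86} = - \frac{12765}{8428}$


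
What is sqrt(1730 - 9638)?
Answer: 2*I*sqrt(1977) ≈ 88.927*I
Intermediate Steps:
sqrt(1730 - 9638) = sqrt(-7908) = 2*I*sqrt(1977)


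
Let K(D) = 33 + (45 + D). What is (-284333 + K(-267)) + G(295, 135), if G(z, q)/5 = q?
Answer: -283847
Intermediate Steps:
G(z, q) = 5*q
K(D) = 78 + D
(-284333 + K(-267)) + G(295, 135) = (-284333 + (78 - 267)) + 5*135 = (-284333 - 189) + 675 = -284522 + 675 = -283847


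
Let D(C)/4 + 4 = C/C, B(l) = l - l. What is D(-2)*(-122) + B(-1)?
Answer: 1464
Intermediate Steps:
B(l) = 0
D(C) = -12 (D(C) = -16 + 4*(C/C) = -16 + 4*1 = -16 + 4 = -12)
D(-2)*(-122) + B(-1) = -12*(-122) + 0 = 1464 + 0 = 1464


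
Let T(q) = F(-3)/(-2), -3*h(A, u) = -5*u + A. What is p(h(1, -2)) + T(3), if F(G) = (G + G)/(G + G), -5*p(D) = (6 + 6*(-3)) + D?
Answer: 79/30 ≈ 2.6333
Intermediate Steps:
h(A, u) = -A/3 + 5*u/3 (h(A, u) = -(-5*u + A)/3 = -(A - 5*u)/3 = -A/3 + 5*u/3)
p(D) = 12/5 - D/5 (p(D) = -((6 + 6*(-3)) + D)/5 = -((6 - 18) + D)/5 = -(-12 + D)/5 = 12/5 - D/5)
F(G) = 1 (F(G) = (2*G)/((2*G)) = (2*G)*(1/(2*G)) = 1)
T(q) = -½ (T(q) = 1/(-2) = 1*(-½) = -½)
p(h(1, -2)) + T(3) = (12/5 - (-⅓*1 + (5/3)*(-2))/5) - ½ = (12/5 - (-⅓ - 10/3)/5) - ½ = (12/5 - ⅕*(-11/3)) - ½ = (12/5 + 11/15) - ½ = 47/15 - ½ = 79/30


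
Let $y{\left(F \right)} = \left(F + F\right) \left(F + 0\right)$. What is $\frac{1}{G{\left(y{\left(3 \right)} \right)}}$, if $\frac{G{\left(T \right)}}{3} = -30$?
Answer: $- \frac{1}{90} \approx -0.011111$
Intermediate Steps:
$y{\left(F \right)} = 2 F^{2}$ ($y{\left(F \right)} = 2 F F = 2 F^{2}$)
$G{\left(T \right)} = -90$ ($G{\left(T \right)} = 3 \left(-30\right) = -90$)
$\frac{1}{G{\left(y{\left(3 \right)} \right)}} = \frac{1}{-90} = - \frac{1}{90}$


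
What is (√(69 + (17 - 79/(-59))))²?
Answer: 5153/59 ≈ 87.339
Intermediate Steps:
(√(69 + (17 - 79/(-59))))² = (√(69 + (17 - 79*(-1/59))))² = (√(69 + (17 + 79/59)))² = (√(69 + 1082/59))² = (√(5153/59))² = (√304027/59)² = 5153/59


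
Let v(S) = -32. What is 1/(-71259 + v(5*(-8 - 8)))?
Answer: -1/71291 ≈ -1.4027e-5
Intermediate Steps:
1/(-71259 + v(5*(-8 - 8))) = 1/(-71259 - 32) = 1/(-71291) = -1/71291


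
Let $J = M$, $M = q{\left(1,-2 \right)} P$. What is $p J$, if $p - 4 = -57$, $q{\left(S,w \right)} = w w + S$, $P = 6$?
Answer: $-1590$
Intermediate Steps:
$q{\left(S,w \right)} = S + w^{2}$ ($q{\left(S,w \right)} = w^{2} + S = S + w^{2}$)
$p = -53$ ($p = 4 - 57 = -53$)
$M = 30$ ($M = \left(1 + \left(-2\right)^{2}\right) 6 = \left(1 + 4\right) 6 = 5 \cdot 6 = 30$)
$J = 30$
$p J = \left(-53\right) 30 = -1590$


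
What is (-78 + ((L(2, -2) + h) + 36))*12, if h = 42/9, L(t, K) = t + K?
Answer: -448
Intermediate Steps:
L(t, K) = K + t
h = 14/3 (h = 42*(1/9) = 14/3 ≈ 4.6667)
(-78 + ((L(2, -2) + h) + 36))*12 = (-78 + (((-2 + 2) + 14/3) + 36))*12 = (-78 + ((0 + 14/3) + 36))*12 = (-78 + (14/3 + 36))*12 = (-78 + 122/3)*12 = -112/3*12 = -448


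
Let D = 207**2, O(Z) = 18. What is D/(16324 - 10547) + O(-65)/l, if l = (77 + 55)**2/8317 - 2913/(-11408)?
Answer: 6473857105311/429424461967 ≈ 15.076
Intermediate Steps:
l = 223000413/94880336 (l = 132**2*(1/8317) - 2913*(-1/11408) = 17424*(1/8317) + 2913/11408 = 17424/8317 + 2913/11408 = 223000413/94880336 ≈ 2.3503)
D = 42849
D/(16324 - 10547) + O(-65)/l = 42849/(16324 - 10547) + 18/(223000413/94880336) = 42849/5777 + 18*(94880336/223000413) = 42849*(1/5777) + 569282016/74333471 = 42849/5777 + 569282016/74333471 = 6473857105311/429424461967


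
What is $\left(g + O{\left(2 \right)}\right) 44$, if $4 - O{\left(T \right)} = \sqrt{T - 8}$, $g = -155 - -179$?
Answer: $1232 - 44 i \sqrt{6} \approx 1232.0 - 107.78 i$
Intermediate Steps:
$g = 24$ ($g = -155 + 179 = 24$)
$O{\left(T \right)} = 4 - \sqrt{-8 + T}$ ($O{\left(T \right)} = 4 - \sqrt{T - 8} = 4 - \sqrt{-8 + T}$)
$\left(g + O{\left(2 \right)}\right) 44 = \left(24 + \left(4 - \sqrt{-8 + 2}\right)\right) 44 = \left(24 + \left(4 - \sqrt{-6}\right)\right) 44 = \left(24 + \left(4 - i \sqrt{6}\right)\right) 44 = \left(28 - i \sqrt{6}\right) 44 = 1232 - 44 i \sqrt{6}$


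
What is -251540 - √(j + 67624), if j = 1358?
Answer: -251540 - √68982 ≈ -2.5180e+5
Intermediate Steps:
-251540 - √(j + 67624) = -251540 - √(1358 + 67624) = -251540 - √68982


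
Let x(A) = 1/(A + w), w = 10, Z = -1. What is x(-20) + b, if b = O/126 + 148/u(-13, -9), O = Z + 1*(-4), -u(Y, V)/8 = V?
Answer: 1207/630 ≈ 1.9159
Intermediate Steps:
u(Y, V) = -8*V
O = -5 (O = -1 + 1*(-4) = -1 - 4 = -5)
x(A) = 1/(10 + A) (x(A) = 1/(A + 10) = 1/(10 + A))
b = 127/63 (b = -5/126 + 148/((-8*(-9))) = -5*1/126 + 148/72 = -5/126 + 148*(1/72) = -5/126 + 37/18 = 127/63 ≈ 2.0159)
x(-20) + b = 1/(10 - 20) + 127/63 = 1/(-10) + 127/63 = -⅒ + 127/63 = 1207/630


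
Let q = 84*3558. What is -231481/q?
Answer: -231481/298872 ≈ -0.77452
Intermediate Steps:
q = 298872
-231481/q = -231481/298872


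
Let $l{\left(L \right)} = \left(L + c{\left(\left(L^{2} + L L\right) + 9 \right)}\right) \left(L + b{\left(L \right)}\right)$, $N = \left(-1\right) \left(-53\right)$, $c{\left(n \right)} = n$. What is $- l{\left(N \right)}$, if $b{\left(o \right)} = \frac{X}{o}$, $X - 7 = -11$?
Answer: $- \frac{15932400}{53} \approx -3.0061 \cdot 10^{5}$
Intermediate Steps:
$X = -4$ ($X = 7 - 11 = -4$)
$b{\left(o \right)} = - \frac{4}{o}$
$N = 53$
$l{\left(L \right)} = \left(L - \frac{4}{L}\right) \left(9 + L + 2 L^{2}\right)$ ($l{\left(L \right)} = \left(L + \left(\left(L^{2} + L L\right) + 9\right)\right) \left(L - \frac{4}{L}\right) = \left(L + \left(\left(L^{2} + L^{2}\right) + 9\right)\right) \left(L - \frac{4}{L}\right) = \left(L + \left(2 L^{2} + 9\right)\right) \left(L - \frac{4}{L}\right) = \left(L + \left(9 + 2 L^{2}\right)\right) \left(L - \frac{4}{L}\right) = \left(9 + L + 2 L^{2}\right) \left(L - \frac{4}{L}\right) = \left(L - \frac{4}{L}\right) \left(9 + L + 2 L^{2}\right)$)
$- l{\left(N \right)} = - (-4 + 53 + 53^{2} - \frac{36}{53} + 2 \cdot 53^{3}) = - (-4 + 53 + 2809 - \frac{36}{53} + 2 \cdot 148877) = - (-4 + 53 + 2809 - \frac{36}{53} + 297754) = \left(-1\right) \frac{15932400}{53} = - \frac{15932400}{53}$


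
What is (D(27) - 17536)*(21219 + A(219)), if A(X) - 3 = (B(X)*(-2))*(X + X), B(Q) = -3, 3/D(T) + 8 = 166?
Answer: -33040418625/79 ≈ -4.1823e+8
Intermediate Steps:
D(T) = 3/158 (D(T) = 3/(-8 + 166) = 3/158)
A(X) = 3 + 12*X (A(X) = 3 + (-3*(-2))*(X + X) = 3 + 6*(2*X) = 3 + 12*X)
(D(27) - 17536)*(21219 + A(219)) = (3/158 - 17536)*(21219 + (3 + 12*219)) = -2770685*(21219 + (3 + 2628))/158 = -2770685*(21219 + 2631)/158 = -2770685/158*23850 = -33040418625/79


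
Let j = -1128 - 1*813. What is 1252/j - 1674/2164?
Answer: -2979281/2100162 ≈ -1.4186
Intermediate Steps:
j = -1941 (j = -1128 - 813 = -1941)
1252/j - 1674/2164 = 1252/(-1941) - 1674/2164 = 1252*(-1/1941) - 1674*1/2164 = -1252/1941 - 837/1082 = -2979281/2100162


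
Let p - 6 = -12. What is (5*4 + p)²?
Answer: 196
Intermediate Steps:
p = -6 (p = 6 - 12 = -6)
(5*4 + p)² = (5*4 - 6)² = (20 - 6)² = 14² = 196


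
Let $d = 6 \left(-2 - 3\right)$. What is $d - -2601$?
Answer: $2571$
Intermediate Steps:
$d = -30$ ($d = 6 \left(-5\right) = -30$)
$d - -2601 = -30 - -2601 = -30 + 2601 = 2571$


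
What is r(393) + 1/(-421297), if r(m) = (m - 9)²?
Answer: 62122770431/421297 ≈ 1.4746e+5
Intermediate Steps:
r(m) = (-9 + m)²
r(393) + 1/(-421297) = (-9 + 393)² + 1/(-421297) = 384² - 1/421297 = 147456 - 1/421297 = 62122770431/421297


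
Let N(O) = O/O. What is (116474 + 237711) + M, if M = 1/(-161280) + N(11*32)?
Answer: 57123118079/161280 ≈ 3.5419e+5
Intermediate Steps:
N(O) = 1
M = 161279/161280 (M = 1/(-161280) + 1 = -1/161280 + 1 = 161279/161280 ≈ 0.99999)
(116474 + 237711) + M = (116474 + 237711) + 161279/161280 = 354185 + 161279/161280 = 57123118079/161280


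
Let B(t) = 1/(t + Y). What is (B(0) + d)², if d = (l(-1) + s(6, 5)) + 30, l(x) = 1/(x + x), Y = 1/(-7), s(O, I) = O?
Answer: 3249/4 ≈ 812.25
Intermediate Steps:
Y = -⅐ ≈ -0.14286
l(x) = 1/(2*x)
d = 71/2 (d = ((½)/(-1) + 6) + 30 = ((½)*(-1) + 6) + 30 = (-½ + 6) + 30 = 11/2 + 30 = 71/2 ≈ 35.500)
B(t) = 1/(-⅐ + t) (B(t) = 1/(t - ⅐) = 1/(-⅐ + t))
(B(0) + d)² = (7/(-1 + 7*0) + 71/2)² = (7/(-1 + 0) + 71/2)² = (7/(-1) + 71/2)² = (7*(-1) + 71/2)² = (-7 + 71/2)² = (57/2)² = 3249/4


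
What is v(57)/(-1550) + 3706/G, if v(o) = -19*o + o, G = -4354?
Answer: -319274/1687175 ≈ -0.18924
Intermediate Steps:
v(o) = -18*o
v(57)/(-1550) + 3706/G = -18*57/(-1550) + 3706/(-4354) = -1026*(-1/1550) + 3706*(-1/4354) = 513/775 - 1853/2177 = -319274/1687175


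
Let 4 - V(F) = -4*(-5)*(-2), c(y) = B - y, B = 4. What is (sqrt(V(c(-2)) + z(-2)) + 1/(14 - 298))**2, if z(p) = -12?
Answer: 2580993/80656 - 2*sqrt(2)/71 ≈ 31.960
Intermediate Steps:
c(y) = 4 - y
V(F) = 44 (V(F) = 4 - (-4*(-5))*(-2) = 4 - 20*(-2) = 4 - 1*(-40) = 4 + 40 = 44)
(sqrt(V(c(-2)) + z(-2)) + 1/(14 - 298))**2 = (sqrt(44 - 12) + 1/(14 - 298))**2 = (sqrt(32) + 1/(-284))**2 = (4*sqrt(2) - 1/284)**2 = (-1/284 + 4*sqrt(2))**2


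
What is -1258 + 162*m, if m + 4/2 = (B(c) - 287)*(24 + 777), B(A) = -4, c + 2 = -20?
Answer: -37762324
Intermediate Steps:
c = -22 (c = -2 - 20 = -22)
m = -233093 (m = -2 + (-4 - 287)*(24 + 777) = -2 - 291*801 = -2 - 233091 = -233093)
-1258 + 162*m = -1258 + 162*(-233093) = -1258 - 37761066 = -37762324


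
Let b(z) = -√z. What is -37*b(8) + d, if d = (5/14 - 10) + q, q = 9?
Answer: -9/14 + 74*√2 ≈ 104.01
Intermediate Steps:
d = -9/14 (d = (5/14 - 10) + 9 = -135/14 + 9 = -9/14 ≈ -0.64286)
-37*b(8) + d = -(-37)*√8 - 9/14 = -(-37)*2*√2 - 9/14 = -(-74)*√2 - 9/14 = 74*√2 - 9/14 = -9/14 + 74*√2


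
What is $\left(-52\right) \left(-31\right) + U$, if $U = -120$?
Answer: $1492$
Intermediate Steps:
$\left(-52\right) \left(-31\right) + U = \left(-52\right) \left(-31\right) - 120 = 1612 - 120 = 1492$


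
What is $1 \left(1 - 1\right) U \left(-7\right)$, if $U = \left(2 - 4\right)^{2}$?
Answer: $0$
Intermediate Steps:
$U = 4$ ($U = \left(2 + \left(-5 + 1\right)\right)^{2} = \left(2 - 4\right)^{2} = \left(-2\right)^{2} = 4$)
$1 \left(1 - 1\right) U \left(-7\right) = 1 \left(1 - 1\right) 4 \left(-7\right) = 1 \cdot 0 \cdot 4 \left(-7\right) = 0 \cdot 4 \left(-7\right) = 0 \left(-7\right) = 0$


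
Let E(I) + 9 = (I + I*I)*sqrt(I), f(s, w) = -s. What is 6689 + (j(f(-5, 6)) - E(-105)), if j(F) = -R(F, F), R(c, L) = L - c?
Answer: 6698 - 10920*I*sqrt(105) ≈ 6698.0 - 1.119e+5*I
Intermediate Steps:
E(I) = -9 + sqrt(I)*(I + I**2) (E(I) = -9 + (I + I*I)*sqrt(I) = -9 + (I + I**2)*sqrt(I) = -9 + sqrt(I)*(I + I**2))
j(F) = 0 (j(F) = -(F - F) = -1*0 = 0)
6689 + (j(f(-5, 6)) - E(-105)) = 6689 + (0 - (-9 + (-105)**(3/2) + (-105)**(5/2))) = 6689 + (0 - (-9 - 105*I*sqrt(105) + 11025*I*sqrt(105))) = 6689 + (0 - (-9 + 10920*I*sqrt(105))) = 6689 + (0 + (9 - 10920*I*sqrt(105))) = 6689 + (9 - 10920*I*sqrt(105)) = 6698 - 10920*I*sqrt(105)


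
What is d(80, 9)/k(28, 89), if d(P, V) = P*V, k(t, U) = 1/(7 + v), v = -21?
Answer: -10080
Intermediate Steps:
k(t, U) = -1/14 (k(t, U) = 1/(7 - 21) = 1/(-14) = -1/14)
d(80, 9)/k(28, 89) = (80*9)/(-1/14) = 720*(-14) = -10080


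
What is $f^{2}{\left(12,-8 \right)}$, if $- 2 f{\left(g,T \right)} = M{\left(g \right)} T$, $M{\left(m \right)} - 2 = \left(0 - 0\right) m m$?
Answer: $64$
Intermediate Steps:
$M{\left(m \right)} = 2$ ($M{\left(m \right)} = 2 + \left(0 - 0\right) m m = 2 + \left(0 + 0\right) m m = 2 + 0 m m = 2 + 0 m = 2 + 0 = 2$)
$f{\left(g,T \right)} = - T$ ($f{\left(g,T \right)} = - \frac{2 T}{2} = - T$)
$f^{2}{\left(12,-8 \right)} = \left(\left(-1\right) \left(-8\right)\right)^{2} = 8^{2} = 64$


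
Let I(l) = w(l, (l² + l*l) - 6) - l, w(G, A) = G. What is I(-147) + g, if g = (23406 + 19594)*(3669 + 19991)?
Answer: 1017380000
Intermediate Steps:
g = 1017380000 (g = 43000*23660 = 1017380000)
I(l) = 0 (I(l) = l - l = 0)
I(-147) + g = 0 + 1017380000 = 1017380000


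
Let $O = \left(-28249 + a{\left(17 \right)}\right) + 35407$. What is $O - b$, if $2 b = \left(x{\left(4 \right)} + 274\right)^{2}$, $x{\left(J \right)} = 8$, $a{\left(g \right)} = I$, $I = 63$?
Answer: $-32541$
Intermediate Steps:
$a{\left(g \right)} = 63$
$b = 39762$ ($b = \frac{\left(8 + 274\right)^{2}}{2} = \frac{282^{2}}{2} = \frac{1}{2} \cdot 79524 = 39762$)
$O = 7221$ ($O = \left(-28249 + 63\right) + 35407 = -28186 + 35407 = 7221$)
$O - b = 7221 - 39762 = -32541$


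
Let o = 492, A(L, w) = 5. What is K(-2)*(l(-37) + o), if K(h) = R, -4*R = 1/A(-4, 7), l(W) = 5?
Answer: -497/20 ≈ -24.850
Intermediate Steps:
R = -1/20 (R = -1/4/5 = -1/4*1/5 = -1/20 ≈ -0.050000)
K(h) = -1/20
K(-2)*(l(-37) + o) = -(5 + 492)/20 = -1/20*497 = -497/20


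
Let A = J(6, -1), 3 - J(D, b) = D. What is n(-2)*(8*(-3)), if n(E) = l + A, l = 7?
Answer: -96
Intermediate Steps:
J(D, b) = 3 - D
A = -3 (A = 3 - 1*6 = 3 - 6 = -3)
n(E) = 4 (n(E) = 7 - 3 = 4)
n(-2)*(8*(-3)) = 4*(8*(-3)) = 4*(-24) = -96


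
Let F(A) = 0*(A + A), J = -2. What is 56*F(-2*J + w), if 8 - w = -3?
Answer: 0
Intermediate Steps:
w = 11 (w = 8 - 1*(-3) = 8 + 3 = 11)
F(A) = 0 (F(A) = 0*(2*A) = 0)
56*F(-2*J + w) = 56*0 = 0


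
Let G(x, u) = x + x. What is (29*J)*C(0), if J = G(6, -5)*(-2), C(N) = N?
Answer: 0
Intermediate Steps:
G(x, u) = 2*x
J = -24 (J = (2*6)*(-2) = 12*(-2) = -24)
(29*J)*C(0) = (29*(-24))*0 = -696*0 = 0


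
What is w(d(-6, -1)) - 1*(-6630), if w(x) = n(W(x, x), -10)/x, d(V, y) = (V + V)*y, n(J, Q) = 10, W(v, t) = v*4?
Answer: 39785/6 ≈ 6630.8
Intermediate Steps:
W(v, t) = 4*v
d(V, y) = 2*V*y (d(V, y) = (2*V)*y = 2*V*y)
w(x) = 10/x
w(d(-6, -1)) - 1*(-6630) = 10/((2*(-6)*(-1))) - 1*(-6630) = 10/12 + 6630 = 10*(1/12) + 6630 = 5/6 + 6630 = 39785/6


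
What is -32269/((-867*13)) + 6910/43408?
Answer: 739307681/244625784 ≈ 3.0222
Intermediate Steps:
-32269/((-867*13)) + 6910/43408 = -32269/(-11271) + 6910*(1/43408) = -32269*(-1/11271) + 3455/21704 = 32269/11271 + 3455/21704 = 739307681/244625784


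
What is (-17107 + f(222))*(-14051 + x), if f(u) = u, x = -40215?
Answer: 916281410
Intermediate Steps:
(-17107 + f(222))*(-14051 + x) = (-17107 + 222)*(-14051 - 40215) = -16885*(-54266) = 916281410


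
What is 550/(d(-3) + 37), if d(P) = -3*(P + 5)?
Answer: 550/31 ≈ 17.742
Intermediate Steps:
d(P) = -15 - 3*P (d(P) = -3*(5 + P) = -15 - 3*P)
550/(d(-3) + 37) = 550/((-15 - 3*(-3)) + 37) = 550/((-15 + 9) + 37) = 550/(-6 + 37) = 550/31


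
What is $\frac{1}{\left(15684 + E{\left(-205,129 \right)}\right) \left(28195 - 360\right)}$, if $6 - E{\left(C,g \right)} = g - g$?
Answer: $\frac{1}{436731150} \approx 2.2897 \cdot 10^{-9}$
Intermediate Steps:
$E{\left(C,g \right)} = 6$ ($E{\left(C,g \right)} = 6 - \left(g - g\right) = 6 - 0 = 6 + 0 = 6$)
$\frac{1}{\left(15684 + E{\left(-205,129 \right)}\right) \left(28195 - 360\right)} = \frac{1}{\left(15684 + 6\right) \left(28195 - 360\right)} = \frac{1}{15690 \cdot 27835} = \frac{1}{436731150}$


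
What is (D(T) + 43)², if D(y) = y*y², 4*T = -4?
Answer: 1764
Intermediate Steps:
T = -1 (T = (¼)*(-4) = -1)
D(y) = y³
(D(T) + 43)² = ((-1)³ + 43)² = (-1 + 43)² = 42² = 1764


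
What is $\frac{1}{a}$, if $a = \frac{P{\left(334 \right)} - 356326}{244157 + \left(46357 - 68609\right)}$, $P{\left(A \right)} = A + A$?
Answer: $- \frac{221905}{355658} \approx -0.62393$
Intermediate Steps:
$P{\left(A \right)} = 2 A$
$a = - \frac{355658}{221905}$ ($a = \frac{2 \cdot 334 - 356326}{244157 + \left(46357 - 68609\right)} = \frac{668 - 356326}{244157 + \left(46357 - 68609\right)} = - \frac{355658}{244157 - 22252} = - \frac{355658}{221905} \approx -1.6027$)
$\frac{1}{a} = \frac{1}{- \frac{355658}{221905}} = - \frac{221905}{355658}$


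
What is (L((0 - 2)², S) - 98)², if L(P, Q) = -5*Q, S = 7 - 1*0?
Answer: 17689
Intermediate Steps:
S = 7 (S = 7 + 0 = 7)
(L((0 - 2)², S) - 98)² = (-5*7 - 98)² = (-35 - 98)² = (-133)² = 17689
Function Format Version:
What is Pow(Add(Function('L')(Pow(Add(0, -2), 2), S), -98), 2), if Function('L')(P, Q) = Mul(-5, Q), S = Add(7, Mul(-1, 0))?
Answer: 17689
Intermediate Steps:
S = 7 (S = Add(7, 0) = 7)
Pow(Add(Function('L')(Pow(Add(0, -2), 2), S), -98), 2) = Pow(Add(Mul(-5, 7), -98), 2) = Pow(Add(-35, -98), 2) = Pow(-133, 2) = 17689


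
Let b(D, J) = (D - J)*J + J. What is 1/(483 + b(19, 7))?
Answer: 1/574 ≈ 0.0017422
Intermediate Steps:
b(D, J) = J + J*(D - J) (b(D, J) = J*(D - J) + J = J + J*(D - J))
1/(483 + b(19, 7)) = 1/(483 + 7*(1 + 19 - 1*7)) = 1/(483 + 7*(1 + 19 - 7)) = 1/(483 + 7*13) = 1/(483 + 91) = 1/574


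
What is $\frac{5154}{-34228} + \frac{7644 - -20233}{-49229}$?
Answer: $- \frac{603950111}{842505106} \approx -0.71685$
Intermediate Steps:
$\frac{5154}{-34228} + \frac{7644 - -20233}{-49229} = 5154 \left(- \frac{1}{34228}\right) + \left(7644 + 20233\right) \left(- \frac{1}{49229}\right) = - \frac{2577}{17114} + 27877 \left(- \frac{1}{49229}\right) = - \frac{2577}{17114} - \frac{27877}{49229} = - \frac{603950111}{842505106}$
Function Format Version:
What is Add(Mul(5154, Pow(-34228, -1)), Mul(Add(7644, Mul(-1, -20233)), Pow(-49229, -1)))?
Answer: Rational(-603950111, 842505106) ≈ -0.71685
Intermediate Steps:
Add(Mul(5154, Pow(-34228, -1)), Mul(Add(7644, Mul(-1, -20233)), Pow(-49229, -1))) = Add(Mul(5154, Rational(-1, 34228)), Mul(Add(7644, 20233), Rational(-1, 49229))) = Add(Rational(-2577, 17114), Mul(27877, Rational(-1, 49229))) = Add(Rational(-2577, 17114), Rational(-27877, 49229)) = Rational(-603950111, 842505106)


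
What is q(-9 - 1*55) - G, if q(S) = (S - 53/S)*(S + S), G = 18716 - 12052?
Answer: 1422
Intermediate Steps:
G = 6664
q(S) = 2*S*(S - 53/S) (q(S) = (S - 53/S)*(2*S) = 2*S*(S - 53/S))
q(-9 - 1*55) - G = (-106 + 2*(-9 - 1*55)²) - 1*6664 = (-106 + 2*(-9 - 55)²) - 6664 = (-106 + 2*(-64)²) - 6664 = (-106 + 2*4096) - 6664 = (-106 + 8192) - 6664 = 8086 - 6664 = 1422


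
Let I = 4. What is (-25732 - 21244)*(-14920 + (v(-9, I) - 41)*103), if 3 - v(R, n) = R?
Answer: 841199232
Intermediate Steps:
v(R, n) = 3 - R
(-25732 - 21244)*(-14920 + (v(-9, I) - 41)*103) = (-25732 - 21244)*(-14920 + ((3 - 1*(-9)) - 41)*103) = -46976*(-14920 + ((3 + 9) - 41)*103) = -46976*(-14920 + (12 - 41)*103) = -46976*(-14920 - 29*103) = -46976*(-14920 - 2987) = -46976*(-17907) = 841199232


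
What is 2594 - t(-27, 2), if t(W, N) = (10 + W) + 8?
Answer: 2603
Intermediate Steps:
t(W, N) = 18 + W
2594 - t(-27, 2) = 2594 - (18 - 27) = 2594 - 1*(-9) = 2594 + 9 = 2603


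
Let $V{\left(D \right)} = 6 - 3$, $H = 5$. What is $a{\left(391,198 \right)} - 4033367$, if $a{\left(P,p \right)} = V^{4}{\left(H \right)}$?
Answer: $-4033286$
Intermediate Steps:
$V{\left(D \right)} = 3$ ($V{\left(D \right)} = 6 - 3 = 3$)
$a{\left(P,p \right)} = 81$ ($a{\left(P,p \right)} = 3^{4} = 81$)
$a{\left(391,198 \right)} - 4033367 = 81 - 4033367 = -4033286$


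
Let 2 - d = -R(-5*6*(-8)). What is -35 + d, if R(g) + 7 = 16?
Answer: -24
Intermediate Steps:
R(g) = 9 (R(g) = -7 + 16 = 9)
d = 11 (d = 2 - (-1)*9 = 2 - 1*(-9) = 2 + 9 = 11)
-35 + d = -35 + 11 = -24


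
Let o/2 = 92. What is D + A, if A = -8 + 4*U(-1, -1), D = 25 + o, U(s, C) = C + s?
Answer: 193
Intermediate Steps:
o = 184 (o = 2*92 = 184)
D = 209 (D = 25 + 184 = 209)
A = -16 (A = -8 + 4*(-1 - 1) = -8 + 4*(-2) = -8 - 8 = -16)
D + A = 209 - 16 = 193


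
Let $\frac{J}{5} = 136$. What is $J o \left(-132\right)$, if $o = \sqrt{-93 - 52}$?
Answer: $- 89760 i \sqrt{145} \approx - 1.0809 \cdot 10^{6} i$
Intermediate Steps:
$J = 680$ ($J = 5 \cdot 136 = 680$)
$o = i \sqrt{145}$ ($o = \sqrt{-145} = i \sqrt{145} \approx 12.042 i$)
$J o \left(-132\right) = 680 i \sqrt{145} \left(-132\right) = - 89760 i \sqrt{145}$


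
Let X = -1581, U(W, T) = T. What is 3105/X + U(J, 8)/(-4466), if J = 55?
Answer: -2313263/1176791 ≈ -1.9657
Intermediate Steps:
3105/X + U(J, 8)/(-4466) = 3105/(-1581) + 8/(-4466) = 3105*(-1/1581) + 8*(-1/4466) = -1035/527 - 4/2233 = -2313263/1176791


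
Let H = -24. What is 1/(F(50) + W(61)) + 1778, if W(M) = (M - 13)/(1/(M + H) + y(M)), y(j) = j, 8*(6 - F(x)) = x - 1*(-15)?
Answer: 21485210/12089 ≈ 1777.3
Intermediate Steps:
F(x) = 33/8 - x/8 (F(x) = 6 - (x - 1*(-15))/8 = 6 - (x + 15)/8 = 6 - (15 + x)/8 = 6 + (-15/8 - x/8) = 33/8 - x/8)
W(M) = (-13 + M)/(M + 1/(-24 + M)) (W(M) = (M - 13)/(1/(M - 24) + M) = (-13 + M)/(1/(-24 + M) + M) = (-13 + M)/(M + 1/(-24 + M)))
1/(F(50) + W(61)) + 1778 = 1/((33/8 - 1/8*50) + (312 + 61**2 - 37*61)/(1 + 61**2 - 24*61)) + 1778 = 1/((33/8 - 25/4) + (312 + 3721 - 2257)/(1 + 3721 - 1464)) + 1778 = 1/(-17/8 + 1776/2258) + 1778 = 1/(-17/8 + (1/2258)*1776) + 1778 = 1/(-17/8 + 888/1129) + 1778 = 1/(-12089/9032) + 1778 = -9032/12089 + 1778 = 21485210/12089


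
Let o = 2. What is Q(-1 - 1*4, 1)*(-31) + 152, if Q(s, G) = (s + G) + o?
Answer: 214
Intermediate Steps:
Q(s, G) = 2 + G + s (Q(s, G) = (s + G) + 2 = (G + s) + 2 = 2 + G + s)
Q(-1 - 1*4, 1)*(-31) + 152 = (2 + 1 + (-1 - 1*4))*(-31) + 152 = (2 + 1 + (-1 - 4))*(-31) + 152 = (2 + 1 - 5)*(-31) + 152 = -2*(-31) + 152 = 62 + 152 = 214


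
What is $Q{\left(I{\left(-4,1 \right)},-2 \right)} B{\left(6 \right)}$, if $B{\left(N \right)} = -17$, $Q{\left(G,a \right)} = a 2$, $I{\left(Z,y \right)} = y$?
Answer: $68$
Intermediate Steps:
$Q{\left(G,a \right)} = 2 a$
$Q{\left(I{\left(-4,1 \right)},-2 \right)} B{\left(6 \right)} = 2 \left(-2\right) \left(-17\right) = \left(-4\right) \left(-17\right) = 68$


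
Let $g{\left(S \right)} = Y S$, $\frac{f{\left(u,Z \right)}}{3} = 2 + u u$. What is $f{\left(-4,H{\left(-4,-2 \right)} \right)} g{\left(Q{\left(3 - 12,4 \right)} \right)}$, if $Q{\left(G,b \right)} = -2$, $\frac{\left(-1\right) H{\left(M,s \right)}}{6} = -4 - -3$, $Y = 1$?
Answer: $-108$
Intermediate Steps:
$H{\left(M,s \right)} = 6$ ($H{\left(M,s \right)} = - 6 \left(-4 - -3\right) = - 6 \left(-4 + 3\right) = \left(-6\right) \left(-1\right) = 6$)
$f{\left(u,Z \right)} = 6 + 3 u^{2}$ ($f{\left(u,Z \right)} = 3 \left(2 + u u\right) = 3 \left(2 + u^{2}\right) = 6 + 3 u^{2}$)
$g{\left(S \right)} = S$ ($g{\left(S \right)} = 1 S = S$)
$f{\left(-4,H{\left(-4,-2 \right)} \right)} g{\left(Q{\left(3 - 12,4 \right)} \right)} = \left(6 + 3 \left(-4\right)^{2}\right) \left(-2\right) = \left(6 + 3 \cdot 16\right) \left(-2\right) = \left(6 + 48\right) \left(-2\right) = 54 \left(-2\right) = -108$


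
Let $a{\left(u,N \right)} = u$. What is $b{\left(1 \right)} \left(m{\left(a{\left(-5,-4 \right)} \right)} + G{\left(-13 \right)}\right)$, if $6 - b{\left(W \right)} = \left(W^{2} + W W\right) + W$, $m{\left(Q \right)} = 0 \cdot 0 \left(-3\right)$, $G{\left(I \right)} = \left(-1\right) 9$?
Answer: $-27$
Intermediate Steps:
$G{\left(I \right)} = -9$
$m{\left(Q \right)} = 0$ ($m{\left(Q \right)} = 0 \left(-3\right) = 0$)
$b{\left(W \right)} = 6 - W - 2 W^{2}$ ($b{\left(W \right)} = 6 - \left(\left(W^{2} + W W\right) + W\right) = 6 - \left(\left(W^{2} + W^{2}\right) + W\right) = 6 - \left(2 W^{2} + W\right) = 6 - \left(W + 2 W^{2}\right) = 6 - W - 2 W^{2}$)
$b{\left(1 \right)} \left(m{\left(a{\left(-5,-4 \right)} \right)} + G{\left(-13 \right)}\right) = \left(6 - 1 - 2 \cdot 1^{2}\right) \left(0 - 9\right) = \left(6 - 1 - 2\right) \left(-9\right) = 3 \left(-9\right) = -27$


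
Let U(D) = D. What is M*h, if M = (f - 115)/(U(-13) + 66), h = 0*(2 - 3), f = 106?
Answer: 0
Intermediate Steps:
h = 0 (h = 0*(-1) = 0)
M = -9/53 (M = (106 - 115)/(-13 + 66) = -9/53 ≈ -0.16981)
M*h = -9/53*0 = 0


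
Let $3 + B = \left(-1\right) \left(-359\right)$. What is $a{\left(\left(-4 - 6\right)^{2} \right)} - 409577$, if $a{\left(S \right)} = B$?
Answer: $-409221$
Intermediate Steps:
$B = 356$ ($B = -3 - -359 = -3 + 359 = 356$)
$a{\left(S \right)} = 356$
$a{\left(\left(-4 - 6\right)^{2} \right)} - 409577 = 356 - 409577 = -409221$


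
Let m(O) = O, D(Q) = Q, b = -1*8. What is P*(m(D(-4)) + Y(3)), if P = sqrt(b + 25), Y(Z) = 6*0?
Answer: -4*sqrt(17) ≈ -16.492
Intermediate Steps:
Y(Z) = 0
b = -8
P = sqrt(17) (P = sqrt(-8 + 25) = sqrt(17) ≈ 4.1231)
P*(m(D(-4)) + Y(3)) = sqrt(17)*(-4 + 0) = sqrt(17)*(-4) = -4*sqrt(17)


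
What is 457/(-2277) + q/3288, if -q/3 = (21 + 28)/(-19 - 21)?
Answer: -19923307/99823680 ≈ -0.19958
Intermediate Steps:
q = 147/40 (q = -3*(21 + 28)/(-19 - 21) = -3*49/(-40) = -(-3)*49/40 = -3*(-49/40) = 147/40 ≈ 3.6750)
457/(-2277) + q/3288 = 457/(-2277) + (147/40)/3288 = 457*(-1/2277) + (147/40)*(1/3288) = -457/2277 + 49/43840 = -19923307/99823680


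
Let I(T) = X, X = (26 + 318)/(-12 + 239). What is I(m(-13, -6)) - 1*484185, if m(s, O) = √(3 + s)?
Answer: -109909651/227 ≈ -4.8418e+5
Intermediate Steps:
X = 344/227 ≈ 1.5154
I(T) = 344/227
I(m(-13, -6)) - 1*484185 = 344/227 - 1*484185 = 344/227 - 484185 = -109909651/227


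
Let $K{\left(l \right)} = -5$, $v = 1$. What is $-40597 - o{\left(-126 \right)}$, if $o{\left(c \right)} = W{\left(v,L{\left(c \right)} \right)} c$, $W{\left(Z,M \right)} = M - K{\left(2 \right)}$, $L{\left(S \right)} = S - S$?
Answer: $-39967$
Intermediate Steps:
$L{\left(S \right)} = 0$
$W{\left(Z,M \right)} = 5 + M$ ($W{\left(Z,M \right)} = M - -5 = M + 5 = 5 + M$)
$o{\left(c \right)} = 5 c$ ($o{\left(c \right)} = \left(5 + 0\right) c = 5 c$)
$-40597 - o{\left(-126 \right)} = -40597 - 5 \left(-126\right) = -40597 - -630 = -40597 + 630 = -39967$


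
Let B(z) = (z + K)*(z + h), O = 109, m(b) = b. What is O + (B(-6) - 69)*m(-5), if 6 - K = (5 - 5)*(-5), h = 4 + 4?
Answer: 454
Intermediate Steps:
h = 8
K = 6 (K = 6 - (5 - 5)*(-5) = 6 - 0*(-5) = 6 - 1*0 = 6 + 0 = 6)
B(z) = (6 + z)*(8 + z) (B(z) = (z + 6)*(z + 8) = (6 + z)*(8 + z))
O + (B(-6) - 69)*m(-5) = 109 + ((48 + (-6)² + 14*(-6)) - 69)*(-5) = 109 + ((48 + 36 - 84) - 69)*(-5) = 109 + (0 - 69)*(-5) = 109 - 69*(-5) = 109 + 345 = 454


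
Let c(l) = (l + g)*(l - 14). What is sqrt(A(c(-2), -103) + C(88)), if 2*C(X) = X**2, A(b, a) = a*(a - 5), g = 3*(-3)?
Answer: 2*sqrt(3749) ≈ 122.46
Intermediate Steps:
g = -9
c(l) = (-14 + l)*(-9 + l) (c(l) = (l - 9)*(l - 14) = (-9 + l)*(-14 + l) = (-14 + l)*(-9 + l))
A(b, a) = a*(-5 + a)
C(X) = X**2/2
sqrt(A(c(-2), -103) + C(88)) = sqrt(-103*(-5 - 103) + (1/2)*88**2) = sqrt(-103*(-108) + (1/2)*7744) = sqrt(11124 + 3872) = sqrt(14996) = 2*sqrt(3749)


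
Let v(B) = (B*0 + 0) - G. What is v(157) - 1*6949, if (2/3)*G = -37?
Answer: -13787/2 ≈ -6893.5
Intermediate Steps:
G = -111/2 (G = (3/2)*(-37) = -111/2 ≈ -55.500)
v(B) = 111/2 (v(B) = (B*0 + 0) - 1*(-111/2) = (0 + 0) + 111/2 = 0 + 111/2 = 111/2)
v(157) - 1*6949 = 111/2 - 1*6949 = 111/2 - 6949 = -13787/2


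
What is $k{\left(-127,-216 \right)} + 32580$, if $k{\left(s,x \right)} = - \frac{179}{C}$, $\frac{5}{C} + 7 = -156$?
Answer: $\frac{192077}{5} \approx 38415.0$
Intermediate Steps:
$C = - \frac{5}{163}$ ($C = \frac{5}{-7 - 156} = \frac{5}{-163} = 5 \left(- \frac{1}{163}\right) = - \frac{5}{163} \approx -0.030675$)
$k{\left(s,x \right)} = \frac{29177}{5}$ ($k{\left(s,x \right)} = - \frac{179}{- \frac{5}{163}} = \left(-179\right) \left(- \frac{163}{5}\right) = \frac{29177}{5}$)
$k{\left(-127,-216 \right)} + 32580 = \frac{29177}{5} + 32580 = \frac{192077}{5}$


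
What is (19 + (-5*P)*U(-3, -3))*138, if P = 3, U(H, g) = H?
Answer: 8832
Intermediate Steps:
(19 + (-5*P)*U(-3, -3))*138 = (19 - 5*3*(-3))*138 = (19 - 15*(-3))*138 = (19 + 45)*138 = 64*138 = 8832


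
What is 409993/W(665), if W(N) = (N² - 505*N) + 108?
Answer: 409993/106508 ≈ 3.8494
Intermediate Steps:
W(N) = 108 + N² - 505*N
409993/W(665) = 409993/(108 + 665² - 505*665) = 409993/(108 + 442225 - 335825) = 409993/106508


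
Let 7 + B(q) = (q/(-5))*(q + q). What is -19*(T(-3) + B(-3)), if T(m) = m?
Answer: 1292/5 ≈ 258.40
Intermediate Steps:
B(q) = -7 - 2*q**2/5 (B(q) = -7 + (q/(-5))*(q + q) = -7 + (q*(-1/5))*(2*q) = -7 + (-q/5)*(2*q) = -7 - 2*q**2/5)
-19*(T(-3) + B(-3)) = -19*(-3 + (-7 - 2/5*(-3)**2)) = -19*(-3 + (-7 - 2/5*9)) = -19*(-3 + (-7 - 18/5)) = -19*(-3 - 53/5) = -19*(-68/5) = 1292/5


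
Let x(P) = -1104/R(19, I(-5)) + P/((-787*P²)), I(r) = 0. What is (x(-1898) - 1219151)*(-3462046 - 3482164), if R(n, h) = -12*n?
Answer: 9241230730700023055/1091569 ≈ 8.4660e+12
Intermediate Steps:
x(P) = 92/19 - 1/(787*P) (x(P) = -1104/((-12*19)) + P/((-787*P²)) = -1104/(-228) + P*(-1/(787*P²)) = -1104*(-1/228) - 1/(787*P) = 92/19 - 1/(787*P))
(x(-1898) - 1219151)*(-3462046 - 3482164) = ((1/14953)*(-19 + 72404*(-1898))/(-1898) - 1219151)*(-3462046 - 3482164) = ((1/14953)*(-1/1898)*(-19 - 137422792) - 1219151)*(-6944210) = ((1/14953)*(-1/1898)*(-137422811) - 1219151)*(-6944210) = (137422811/28380794 - 1219151)*(-6944210) = -34600335963083/28380794*(-6944210) = 9241230730700023055/1091569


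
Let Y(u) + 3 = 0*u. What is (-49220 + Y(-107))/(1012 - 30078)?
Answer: 49223/29066 ≈ 1.6935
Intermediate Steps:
Y(u) = -3 (Y(u) = -3 + 0*u = -3 + 0 = -3)
(-49220 + Y(-107))/(1012 - 30078) = (-49220 - 3)/(1012 - 30078) = -49223/(-29066) = -49223*(-1/29066) = 49223/29066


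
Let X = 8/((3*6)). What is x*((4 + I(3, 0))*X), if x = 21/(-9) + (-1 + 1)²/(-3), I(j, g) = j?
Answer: -196/27 ≈ -7.2593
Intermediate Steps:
X = 4/9 (X = 8/18 = 8*(1/18) = 4/9 ≈ 0.44444)
x = -7/3 (x = 21*(-⅑) + 0²*(-⅓) = -7/3 + 0*(-⅓) = -7/3 + 0 = -7/3 ≈ -2.3333)
x*((4 + I(3, 0))*X) = -7*(4 + 3)*4/(3*9) = -49*4/(3*9) = -7/3*28/9 = -196/27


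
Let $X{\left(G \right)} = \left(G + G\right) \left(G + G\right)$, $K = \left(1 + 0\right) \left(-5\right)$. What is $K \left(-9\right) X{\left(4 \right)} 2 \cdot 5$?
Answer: $28800$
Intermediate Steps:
$K = -5$ ($K = 1 \left(-5\right) = -5$)
$X{\left(G \right)} = 4 G^{2}$ ($X{\left(G \right)} = 2 G 2 G = 4 G^{2}$)
$K \left(-9\right) X{\left(4 \right)} 2 \cdot 5 = \left(-5\right) \left(-9\right) 4 \cdot 4^{2} \cdot 2 \cdot 5 = 45 \cdot 4 \cdot 16 \cdot 10 = 45 \cdot 64 \cdot 10 = 2880 \cdot 10 = 28800$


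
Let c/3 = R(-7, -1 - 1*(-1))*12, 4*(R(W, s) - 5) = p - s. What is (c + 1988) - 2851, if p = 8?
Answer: -611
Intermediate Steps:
R(W, s) = 7 - s/4 (R(W, s) = 5 + (8 - s)/4 = 5 + (2 - s/4) = 7 - s/4)
c = 252 (c = 3*((7 - (-1 - 1*(-1))/4)*12) = 3*((7 - (-1 + 1)/4)*12) = 3*((7 - 1/4*0)*12) = 3*((7 + 0)*12) = 3*(7*12) = 3*84 = 252)
(c + 1988) - 2851 = (252 + 1988) - 2851 = 2240 - 2851 = -611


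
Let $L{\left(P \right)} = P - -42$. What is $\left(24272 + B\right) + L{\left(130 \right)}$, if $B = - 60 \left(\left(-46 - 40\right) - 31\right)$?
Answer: $31464$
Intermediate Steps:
$B = 7020$ ($B = - 60 \left(-86 - 31\right) = \left(-60\right) \left(-117\right) = 7020$)
$L{\left(P \right)} = 42 + P$ ($L{\left(P \right)} = P + 42 = 42 + P$)
$\left(24272 + B\right) + L{\left(130 \right)} = \left(24272 + 7020\right) + \left(42 + 130\right) = 31292 + 172 = 31464$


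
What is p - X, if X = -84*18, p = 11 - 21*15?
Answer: 1208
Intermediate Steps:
p = -304 (p = 11 - 315 = -304)
X = -1512
p - X = -304 - 1*(-1512) = -304 + 1512 = 1208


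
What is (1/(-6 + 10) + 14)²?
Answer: 3249/16 ≈ 203.06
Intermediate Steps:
(1/(-6 + 10) + 14)² = (1/4 + 14)² = (¼ + 14)² = (57/4)² = 3249/16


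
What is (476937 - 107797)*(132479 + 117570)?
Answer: 92303087860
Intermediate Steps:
(476937 - 107797)*(132479 + 117570) = 369140*250049 = 92303087860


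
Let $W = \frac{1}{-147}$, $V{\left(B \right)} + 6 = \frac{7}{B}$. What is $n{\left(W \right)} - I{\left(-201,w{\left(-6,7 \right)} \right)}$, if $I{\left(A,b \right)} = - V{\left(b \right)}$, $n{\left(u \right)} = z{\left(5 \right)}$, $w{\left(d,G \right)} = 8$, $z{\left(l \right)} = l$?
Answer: $- \frac{1}{8} \approx -0.125$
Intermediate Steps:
$V{\left(B \right)} = -6 + \frac{7}{B}$
$W = - \frac{1}{147} \approx -0.0068027$
$n{\left(u \right)} = 5$
$I{\left(A,b \right)} = 6 - \frac{7}{b}$ ($I{\left(A,b \right)} = - (-6 + \frac{7}{b}) = 6 - \frac{7}{b}$)
$n{\left(W \right)} - I{\left(-201,w{\left(-6,7 \right)} \right)} = 5 - \left(6 - \frac{7}{8}\right) = 5 - \frac{41}{8} = - \frac{1}{8}$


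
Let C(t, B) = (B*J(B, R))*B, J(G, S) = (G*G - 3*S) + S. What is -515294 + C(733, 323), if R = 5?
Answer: 10882981657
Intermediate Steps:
J(G, S) = G² - 2*S (J(G, S) = (G² - 3*S) + S = G² - 2*S)
C(t, B) = B²*(-10 + B²) (C(t, B) = (B*(B² - 2*5))*B = (B*(B² - 10))*B = (B*(-10 + B²))*B = B²*(-10 + B²))
-515294 + C(733, 323) = -515294 + 323²*(-10 + 323²) = -515294 + 104329*(-10 + 104329) = -515294 + 104329*104319 = -515294 + 10883496951 = 10882981657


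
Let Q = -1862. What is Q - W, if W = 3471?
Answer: -5333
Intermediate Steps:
Q - W = -1862 - 1*3471 = -1862 - 3471 = -5333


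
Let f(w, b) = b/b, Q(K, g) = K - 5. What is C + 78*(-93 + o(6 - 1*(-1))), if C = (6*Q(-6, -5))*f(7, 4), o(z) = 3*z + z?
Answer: -5136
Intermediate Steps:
o(z) = 4*z
Q(K, g) = -5 + K
f(w, b) = 1
C = -66 (C = (6*(-5 - 6))*1 = (6*(-11))*1 = -66*1 = -66)
C + 78*(-93 + o(6 - 1*(-1))) = -66 + 78*(-93 + 4*(6 - 1*(-1))) = -66 + 78*(-93 + 4*(6 + 1)) = -66 + 78*(-93 + 4*7) = -66 + 78*(-93 + 28) = -66 + 78*(-65) = -66 - 5070 = -5136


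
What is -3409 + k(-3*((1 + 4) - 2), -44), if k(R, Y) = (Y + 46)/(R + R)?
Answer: -30682/9 ≈ -3409.1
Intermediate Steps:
k(R, Y) = (46 + Y)/(2*R) (k(R, Y) = (46 + Y)/((2*R)) = (46 + Y)*(1/(2*R)) = (46 + Y)/(2*R))
-3409 + k(-3*((1 + 4) - 2), -44) = -3409 + (46 - 44)/(2*((-3*((1 + 4) - 2)))) = -3409 + (½)*2/(-3*(5 - 2)) = -3409 + (½)*2/(-3*3) = -3409 + (½)*2/(-9) = -3409 + (½)*(-⅑)*2 = -3409 - ⅑ = -30682/9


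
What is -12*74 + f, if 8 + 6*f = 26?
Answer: -885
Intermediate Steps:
f = 3 (f = -4/3 + (⅙)*26 = -4/3 + 13/3 = 3)
-12*74 + f = -12*74 + 3 = -888 + 3 = -885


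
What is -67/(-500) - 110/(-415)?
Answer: 16561/41500 ≈ 0.39906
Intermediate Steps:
-67/(-500) - 110/(-415) = -67*(-1/500) - 110*(-1/415) = 67/500 + 22/83 = 16561/41500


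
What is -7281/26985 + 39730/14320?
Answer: 32261671/12880840 ≈ 2.5046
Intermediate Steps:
-7281/26985 + 39730/14320 = -7281*1/26985 + 39730*(1/14320) = -2427/8995 + 3973/1432 = 32261671/12880840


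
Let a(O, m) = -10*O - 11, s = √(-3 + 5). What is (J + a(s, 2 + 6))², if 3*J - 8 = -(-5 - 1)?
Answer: 2161/9 + 380*√2/3 ≈ 419.24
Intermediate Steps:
s = √2 ≈ 1.4142
J = 14/3 (J = 8/3 + (-(-5 - 1))/3 = 8/3 + (-1*(-6))/3 = 8/3 + (⅓)*6 = 8/3 + 2 = 14/3 ≈ 4.6667)
a(O, m) = -11 - 10*O
(J + a(s, 2 + 6))² = (14/3 + (-11 - 10*√2))² = (-19/3 - 10*√2)²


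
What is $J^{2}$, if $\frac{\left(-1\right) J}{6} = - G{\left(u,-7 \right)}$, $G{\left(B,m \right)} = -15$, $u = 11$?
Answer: $8100$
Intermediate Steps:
$J = -90$ ($J = - 6 \left(\left(-1\right) \left(-15\right)\right) = \left(-6\right) 15 = -90$)
$J^{2} = \left(-90\right)^{2} = 8100$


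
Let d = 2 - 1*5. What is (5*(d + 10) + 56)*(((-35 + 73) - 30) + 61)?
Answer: 6279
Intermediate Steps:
d = -3 (d = 2 - 5 = -3)
(5*(d + 10) + 56)*(((-35 + 73) - 30) + 61) = (5*(-3 + 10) + 56)*(((-35 + 73) - 30) + 61) = (5*7 + 56)*((38 - 30) + 61) = (35 + 56)*(8 + 61) = 91*69 = 6279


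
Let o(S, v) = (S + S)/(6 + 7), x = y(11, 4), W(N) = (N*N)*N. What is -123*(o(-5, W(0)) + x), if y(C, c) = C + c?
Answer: -22755/13 ≈ -1750.4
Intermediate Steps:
W(N) = N**3 (W(N) = N**2*N = N**3)
x = 15 (x = 11 + 4 = 15)
o(S, v) = 2*S/13 (o(S, v) = (2*S)/13 = (2*S)*(1/13) = 2*S/13)
-123*(o(-5, W(0)) + x) = -123*((2/13)*(-5) + 15) = -123*(-10/13 + 15) = -123*185/13 = -22755/13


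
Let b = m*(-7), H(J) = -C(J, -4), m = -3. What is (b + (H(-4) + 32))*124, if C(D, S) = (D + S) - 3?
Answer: 7936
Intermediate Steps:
C(D, S) = -3 + D + S
H(J) = 7 - J (H(J) = -(-3 + J - 4) = -(-7 + J) = 7 - J)
b = 21 (b = -3*(-7) = 21)
(b + (H(-4) + 32))*124 = (21 + ((7 - 1*(-4)) + 32))*124 = (21 + ((7 + 4) + 32))*124 = (21 + (11 + 32))*124 = (21 + 43)*124 = 64*124 = 7936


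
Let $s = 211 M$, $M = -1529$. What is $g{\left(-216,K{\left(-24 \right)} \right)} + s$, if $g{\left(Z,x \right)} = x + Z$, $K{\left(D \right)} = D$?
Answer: $-322859$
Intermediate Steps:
$g{\left(Z,x \right)} = Z + x$
$s = -322619$ ($s = 211 \left(-1529\right) = -322619$)
$g{\left(-216,K{\left(-24 \right)} \right)} + s = \left(-216 - 24\right) - 322619 = -240 - 322619 = -322859$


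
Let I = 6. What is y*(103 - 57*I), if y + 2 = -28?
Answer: 7170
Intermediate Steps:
y = -30 (y = -2 - 28 = -30)
y*(103 - 57*I) = -30*(103 - 57*6) = -30*(103 - 342) = -30*(-239) = 7170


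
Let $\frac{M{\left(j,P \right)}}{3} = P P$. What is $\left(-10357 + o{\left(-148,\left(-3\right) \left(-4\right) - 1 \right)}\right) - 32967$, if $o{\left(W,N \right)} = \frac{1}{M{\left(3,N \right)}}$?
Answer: $- \frac{15726611}{363} \approx -43324.0$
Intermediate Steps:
$M{\left(j,P \right)} = 3 P^{2}$ ($M{\left(j,P \right)} = 3 P P = 3 P^{2}$)
$o{\left(W,N \right)} = \frac{1}{3 N^{2}}$
$\left(-10357 + o{\left(-148,\left(-3\right) \left(-4\right) - 1 \right)}\right) - 32967 = \left(-10357 + \frac{1}{3 \left(\left(-3\right) \left(-4\right) - 1\right)^{2}}\right) - 32967 = \left(-10357 + \frac{1}{3 \left(12 - 1\right)^{2}}\right) - 32967 = \left(-10357 + \frac{1}{3 \cdot 121}\right) - 32967 = \left(-10357 + \frac{1}{3} \cdot \frac{1}{121}\right) - 32967 = \left(-10357 + \frac{1}{363}\right) - 32967 = - \frac{3759590}{363} - 32967 = - \frac{15726611}{363}$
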